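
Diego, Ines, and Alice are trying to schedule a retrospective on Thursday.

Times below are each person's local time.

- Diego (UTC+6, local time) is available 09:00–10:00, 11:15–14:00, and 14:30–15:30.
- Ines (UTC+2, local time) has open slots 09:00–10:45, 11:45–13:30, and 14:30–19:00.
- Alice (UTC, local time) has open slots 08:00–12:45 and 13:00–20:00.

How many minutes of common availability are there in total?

15 minutes

Diego → UTC: 03:00–04:00, 05:15–08:00, 08:30–09:30.
Ines → UTC: 07:00–08:45, 09:45–11:30, 12:30–17:00.
Alice → UTC: 08:00–12:45, 13:00–20:00.
Diego ∩ Ines: 07:00–08:00, 08:30–08:45.
Diego ∩ Ines ∩ Alice: 08:30–08:45.
Total common minutes: 15.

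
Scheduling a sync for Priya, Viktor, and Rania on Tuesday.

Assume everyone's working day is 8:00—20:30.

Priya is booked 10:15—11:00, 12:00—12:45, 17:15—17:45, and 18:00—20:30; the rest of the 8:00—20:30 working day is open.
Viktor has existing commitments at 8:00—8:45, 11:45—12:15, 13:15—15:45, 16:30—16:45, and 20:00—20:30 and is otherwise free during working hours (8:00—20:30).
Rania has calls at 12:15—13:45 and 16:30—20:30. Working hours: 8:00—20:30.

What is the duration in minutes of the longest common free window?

Priya free within 08:00–20:30: 08:00–10:15, 11:00–12:00, 12:45–17:15, 17:45–18:00.
Viktor free within 08:00–20:30: 08:45–11:45, 12:15–13:15, 15:45–16:30, 16:45–20:00.
Rania free within 08:00–20:30: 08:00–12:15, 13:45–16:30.
Priya ∩ Viktor: 08:45–10:15, 11:00–11:45, 12:45–13:15, 15:45–16:30, 16:45–17:15, 17:45–18:00.
Priya ∩ Viktor ∩ Rania: 08:45–10:15, 11:00–11:45, 15:45–16:30.
Common window lengths: 90, 45, 45 min; longest is 90.

90 minutes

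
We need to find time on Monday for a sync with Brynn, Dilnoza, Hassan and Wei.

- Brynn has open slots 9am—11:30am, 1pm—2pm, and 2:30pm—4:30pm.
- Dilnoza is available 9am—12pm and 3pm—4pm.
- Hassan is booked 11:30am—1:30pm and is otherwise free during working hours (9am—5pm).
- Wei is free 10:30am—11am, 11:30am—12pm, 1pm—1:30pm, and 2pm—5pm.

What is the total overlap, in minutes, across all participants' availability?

Hassan free within 09:00–17:00: 09:00–11:30, 13:30–17:00.
Brynn ∩ Dilnoza: 09:00–11:30, 15:00–16:00.
Brynn ∩ Dilnoza ∩ Hassan: 09:00–11:30, 15:00–16:00.
Brynn ∩ Dilnoza ∩ Hassan ∩ Wei: 10:30–11:00, 15:00–16:00.
Total common minutes: 30 + 60 = 90.

90 minutes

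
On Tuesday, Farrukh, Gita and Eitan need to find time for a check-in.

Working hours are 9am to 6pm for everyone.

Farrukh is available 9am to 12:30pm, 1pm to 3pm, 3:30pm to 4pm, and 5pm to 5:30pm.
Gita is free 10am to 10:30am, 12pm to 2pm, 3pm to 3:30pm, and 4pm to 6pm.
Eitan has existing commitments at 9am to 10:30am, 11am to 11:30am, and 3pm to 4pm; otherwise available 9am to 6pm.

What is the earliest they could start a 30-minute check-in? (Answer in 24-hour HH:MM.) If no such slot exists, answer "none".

Eitan free within 09:00–18:00: 10:30–11:00, 11:30–15:00, 16:00–18:00.
Farrukh ∩ Gita: 10:00–10:30, 12:00–12:30, 13:00–14:00, 17:00–17:30.
Farrukh ∩ Gita ∩ Eitan: 12:00–12:30, 13:00–14:00, 17:00–17:30.
Windows ≥ 30 min: 12:00–12:30, 13:00–14:00, 17:00–17:30.
Earliest such window starts at 12:00.

12:00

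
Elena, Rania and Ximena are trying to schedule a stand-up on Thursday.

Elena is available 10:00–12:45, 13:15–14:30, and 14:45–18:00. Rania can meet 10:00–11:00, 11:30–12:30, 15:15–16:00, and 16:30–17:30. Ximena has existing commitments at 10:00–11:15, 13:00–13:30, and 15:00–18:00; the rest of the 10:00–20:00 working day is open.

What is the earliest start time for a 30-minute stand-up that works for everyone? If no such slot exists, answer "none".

11:30

Ximena free within 10:00–20:00: 11:15–13:00, 13:30–15:00, 18:00–20:00.
Elena ∩ Rania: 10:00–11:00, 11:30–12:30, 15:15–16:00, 16:30–17:30.
Elena ∩ Rania ∩ Ximena: 11:30–12:30.
Windows ≥ 30 min: 11:30–12:30.
Earliest such window starts at 11:30.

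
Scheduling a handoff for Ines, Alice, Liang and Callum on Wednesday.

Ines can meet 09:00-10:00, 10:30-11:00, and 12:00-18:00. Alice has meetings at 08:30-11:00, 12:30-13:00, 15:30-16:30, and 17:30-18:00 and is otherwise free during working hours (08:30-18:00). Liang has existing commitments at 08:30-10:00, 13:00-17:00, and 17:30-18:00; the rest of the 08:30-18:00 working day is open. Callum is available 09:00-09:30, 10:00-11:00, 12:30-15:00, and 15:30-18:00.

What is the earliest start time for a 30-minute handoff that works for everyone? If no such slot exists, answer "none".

17:00

Alice free within 08:30–18:00: 11:00–12:30, 13:00–15:30, 16:30–17:30.
Liang free within 08:30–18:00: 10:00–13:00, 17:00–17:30.
Ines ∩ Alice: 12:00–12:30, 13:00–15:30, 16:30–17:30.
Ines ∩ Alice ∩ Liang: 12:00–12:30, 17:00–17:30.
Ines ∩ Alice ∩ Liang ∩ Callum: 17:00–17:30.
Windows ≥ 30 min: 17:00–17:30.
Earliest such window starts at 17:00.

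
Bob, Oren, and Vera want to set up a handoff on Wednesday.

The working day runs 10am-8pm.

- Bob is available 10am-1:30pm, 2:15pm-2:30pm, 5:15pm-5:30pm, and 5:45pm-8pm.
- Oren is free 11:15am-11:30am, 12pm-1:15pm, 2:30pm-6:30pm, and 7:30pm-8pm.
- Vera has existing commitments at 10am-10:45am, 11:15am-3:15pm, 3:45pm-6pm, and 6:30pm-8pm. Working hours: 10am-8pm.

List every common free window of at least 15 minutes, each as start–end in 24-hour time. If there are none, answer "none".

Vera free within 10:00–20:00: 10:45–11:15, 15:15–15:45, 18:00–18:30.
Bob ∩ Oren: 11:15–11:30, 12:00–13:15, 17:15–17:30, 17:45–18:30, 19:30–20:00.
Bob ∩ Oren ∩ Vera: 18:00–18:30.
Windows ≥ 15 min: 18:00–18:30.

18:00–18:30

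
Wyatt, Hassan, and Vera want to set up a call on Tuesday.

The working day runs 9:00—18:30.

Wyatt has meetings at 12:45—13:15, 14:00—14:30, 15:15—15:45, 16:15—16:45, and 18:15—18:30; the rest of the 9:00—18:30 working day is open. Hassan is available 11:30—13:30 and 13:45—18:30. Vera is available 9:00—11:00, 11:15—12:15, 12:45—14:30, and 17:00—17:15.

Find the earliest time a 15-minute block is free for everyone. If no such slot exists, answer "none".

Wyatt free within 09:00–18:30: 09:00–12:45, 13:15–14:00, 14:30–15:15, 15:45–16:15, 16:45–18:15.
Wyatt ∩ Hassan: 11:30–12:45, 13:15–13:30, 13:45–14:00, 14:30–15:15, 15:45–16:15, 16:45–18:15.
Wyatt ∩ Hassan ∩ Vera: 11:30–12:15, 13:15–13:30, 13:45–14:00, 17:00–17:15.
Windows ≥ 15 min: 11:30–12:15, 13:15–13:30, 13:45–14:00, 17:00–17:15.
Earliest such window starts at 11:30.

11:30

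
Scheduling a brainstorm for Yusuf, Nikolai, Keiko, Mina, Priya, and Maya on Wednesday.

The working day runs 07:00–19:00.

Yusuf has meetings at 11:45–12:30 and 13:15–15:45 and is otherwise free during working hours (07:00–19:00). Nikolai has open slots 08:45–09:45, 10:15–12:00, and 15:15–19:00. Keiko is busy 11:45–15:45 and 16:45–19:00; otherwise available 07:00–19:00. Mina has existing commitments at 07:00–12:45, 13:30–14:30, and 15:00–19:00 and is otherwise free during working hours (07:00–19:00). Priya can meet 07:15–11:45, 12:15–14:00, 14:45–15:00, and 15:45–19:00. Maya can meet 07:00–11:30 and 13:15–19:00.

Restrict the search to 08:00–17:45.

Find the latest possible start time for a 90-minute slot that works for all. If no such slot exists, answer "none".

none

Yusuf free within 07:00–19:00: 07:00–11:45, 12:30–13:15, 15:45–19:00.
Keiko free within 07:00–19:00: 07:00–11:45, 15:45–16:45.
Mina free within 07:00–19:00: 12:45–13:30, 14:30–15:00.
Yusuf ∩ Nikolai: 08:45–09:45, 10:15–11:45, 15:45–19:00.
Yusuf ∩ Nikolai ∩ Keiko: 08:45–09:45, 10:15–11:45, 15:45–16:45.
Yusuf ∩ Nikolai ∩ Keiko ∩ Mina: (none).
Yusuf ∩ Nikolai ∩ Keiko ∩ Mina ∩ Priya: (none).
Yusuf ∩ Nikolai ∩ Keiko ∩ Mina ∩ Priya ∩ Maya: (none).
Restricted to 08:00–17:45: (none).
Windows ≥ 90 min: (none).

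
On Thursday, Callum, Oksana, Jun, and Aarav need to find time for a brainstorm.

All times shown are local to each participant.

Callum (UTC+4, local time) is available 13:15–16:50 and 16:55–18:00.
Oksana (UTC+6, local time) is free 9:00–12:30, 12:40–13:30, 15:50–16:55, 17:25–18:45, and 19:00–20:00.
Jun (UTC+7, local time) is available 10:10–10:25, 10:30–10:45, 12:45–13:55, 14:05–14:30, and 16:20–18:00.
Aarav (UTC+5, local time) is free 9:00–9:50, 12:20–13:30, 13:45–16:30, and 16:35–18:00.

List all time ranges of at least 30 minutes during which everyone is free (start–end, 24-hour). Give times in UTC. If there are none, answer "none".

09:50–10:55

Callum → UTC: 09:15–12:50, 12:55–14:00.
Oksana → UTC: 03:00–06:30, 06:40–07:30, 09:50–10:55, 11:25–12:45, 13:00–14:00.
Jun → UTC: 03:10–03:25, 03:30–03:45, 05:45–06:55, 07:05–07:30, 09:20–11:00.
Aarav → UTC: 04:00–04:50, 07:20–08:30, 08:45–11:30, 11:35–13:00.
Callum ∩ Oksana: 09:50–10:55, 11:25–12:45, 13:00–14:00.
Callum ∩ Oksana ∩ Jun: 09:50–10:55.
Callum ∩ Oksana ∩ Jun ∩ Aarav: 09:50–10:55.
Windows ≥ 30 min: 09:50–10:55.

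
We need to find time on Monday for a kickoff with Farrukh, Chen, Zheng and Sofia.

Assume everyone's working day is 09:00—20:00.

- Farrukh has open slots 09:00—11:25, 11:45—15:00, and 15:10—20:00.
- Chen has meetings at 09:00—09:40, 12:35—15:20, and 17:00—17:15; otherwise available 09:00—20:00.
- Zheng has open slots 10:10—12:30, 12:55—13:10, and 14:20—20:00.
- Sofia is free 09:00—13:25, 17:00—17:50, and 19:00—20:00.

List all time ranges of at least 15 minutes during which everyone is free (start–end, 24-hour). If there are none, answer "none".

10:10–11:25, 11:45–12:30, 17:15–17:50, 19:00–20:00

Chen free within 09:00–20:00: 09:40–12:35, 15:20–17:00, 17:15–20:00.
Farrukh ∩ Chen: 09:40–11:25, 11:45–12:35, 15:20–17:00, 17:15–20:00.
Farrukh ∩ Chen ∩ Zheng: 10:10–11:25, 11:45–12:30, 15:20–17:00, 17:15–20:00.
Farrukh ∩ Chen ∩ Zheng ∩ Sofia: 10:10–11:25, 11:45–12:30, 17:15–17:50, 19:00–20:00.
Windows ≥ 15 min: 10:10–11:25, 11:45–12:30, 17:15–17:50, 19:00–20:00.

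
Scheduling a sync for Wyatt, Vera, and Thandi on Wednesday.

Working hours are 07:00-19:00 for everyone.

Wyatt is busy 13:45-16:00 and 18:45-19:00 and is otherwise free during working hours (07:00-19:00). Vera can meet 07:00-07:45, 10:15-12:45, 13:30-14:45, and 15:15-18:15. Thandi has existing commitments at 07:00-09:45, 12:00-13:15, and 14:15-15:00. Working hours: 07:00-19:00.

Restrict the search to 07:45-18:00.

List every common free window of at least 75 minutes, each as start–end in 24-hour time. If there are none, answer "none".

Wyatt free within 07:00–19:00: 07:00–13:45, 16:00–18:45.
Thandi free within 07:00–19:00: 09:45–12:00, 13:15–14:15, 15:00–19:00.
Wyatt ∩ Vera: 07:00–07:45, 10:15–12:45, 13:30–13:45, 16:00–18:15.
Wyatt ∩ Vera ∩ Thandi: 10:15–12:00, 13:30–13:45, 16:00–18:15.
Restricted to 07:45–18:00: 10:15–12:00, 13:30–13:45, 16:00–18:00.
Windows ≥ 75 min: 10:15–12:00, 16:00–18:00.

10:15–12:00, 16:00–18:00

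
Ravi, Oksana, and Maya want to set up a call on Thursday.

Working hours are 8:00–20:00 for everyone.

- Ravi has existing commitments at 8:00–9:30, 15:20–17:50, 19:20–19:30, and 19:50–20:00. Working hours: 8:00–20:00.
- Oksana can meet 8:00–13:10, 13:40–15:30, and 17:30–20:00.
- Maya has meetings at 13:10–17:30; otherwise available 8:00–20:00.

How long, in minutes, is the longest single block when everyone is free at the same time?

Ravi free within 08:00–20:00: 09:30–15:20, 17:50–19:20, 19:30–19:50.
Maya free within 08:00–20:00: 08:00–13:10, 17:30–20:00.
Ravi ∩ Oksana: 09:30–13:10, 13:40–15:20, 17:50–19:20, 19:30–19:50.
Ravi ∩ Oksana ∩ Maya: 09:30–13:10, 17:50–19:20, 19:30–19:50.
Common window lengths: 220, 90, 20 min; longest is 220.

220 minutes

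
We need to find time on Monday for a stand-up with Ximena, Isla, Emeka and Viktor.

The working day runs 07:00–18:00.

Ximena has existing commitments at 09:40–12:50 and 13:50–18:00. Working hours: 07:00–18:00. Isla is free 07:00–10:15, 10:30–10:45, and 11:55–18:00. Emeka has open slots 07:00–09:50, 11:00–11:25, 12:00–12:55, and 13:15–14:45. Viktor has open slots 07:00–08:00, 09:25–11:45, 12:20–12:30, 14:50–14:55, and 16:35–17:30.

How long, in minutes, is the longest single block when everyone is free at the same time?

60 minutes

Ximena free within 07:00–18:00: 07:00–09:40, 12:50–13:50.
Ximena ∩ Isla: 07:00–09:40, 12:50–13:50.
Ximena ∩ Isla ∩ Emeka: 07:00–09:40, 12:50–12:55, 13:15–13:50.
Ximena ∩ Isla ∩ Emeka ∩ Viktor: 07:00–08:00, 09:25–09:40.
Common window lengths: 60, 15 min; longest is 60.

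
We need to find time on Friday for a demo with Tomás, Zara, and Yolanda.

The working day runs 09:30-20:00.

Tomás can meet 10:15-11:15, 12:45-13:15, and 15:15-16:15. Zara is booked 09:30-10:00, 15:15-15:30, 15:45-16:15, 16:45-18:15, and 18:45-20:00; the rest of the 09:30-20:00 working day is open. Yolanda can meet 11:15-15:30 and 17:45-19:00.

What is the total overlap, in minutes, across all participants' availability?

Zara free within 09:30–20:00: 10:00–15:15, 15:30–15:45, 16:15–16:45, 18:15–18:45.
Tomás ∩ Zara: 10:15–11:15, 12:45–13:15, 15:30–15:45.
Tomás ∩ Zara ∩ Yolanda: 12:45–13:15.
Total common minutes: 30.

30 minutes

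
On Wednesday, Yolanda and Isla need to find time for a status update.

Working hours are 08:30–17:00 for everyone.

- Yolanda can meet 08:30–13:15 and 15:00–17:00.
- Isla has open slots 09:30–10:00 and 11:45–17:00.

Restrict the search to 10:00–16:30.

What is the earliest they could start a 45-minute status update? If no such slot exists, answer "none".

Yolanda ∩ Isla: 09:30–10:00, 11:45–13:15, 15:00–17:00.
Restricted to 10:00–16:30: 11:45–13:15, 15:00–16:30.
Windows ≥ 45 min: 11:45–13:15, 15:00–16:30.
Earliest such window starts at 11:45.

11:45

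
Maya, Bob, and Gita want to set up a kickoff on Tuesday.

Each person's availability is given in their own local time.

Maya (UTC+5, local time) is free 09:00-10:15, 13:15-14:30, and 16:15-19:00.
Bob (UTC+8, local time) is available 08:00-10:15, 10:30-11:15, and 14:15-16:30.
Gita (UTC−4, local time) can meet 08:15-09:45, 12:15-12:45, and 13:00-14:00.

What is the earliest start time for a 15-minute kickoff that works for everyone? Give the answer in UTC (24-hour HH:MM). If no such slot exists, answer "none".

Maya → UTC: 04:00–05:15, 08:15–09:30, 11:15–14:00.
Bob → UTC: 00:00–02:15, 02:30–03:15, 06:15–08:30.
Gita → UTC: 12:15–13:45, 16:15–16:45, 17:00–18:00.
Maya ∩ Bob: 08:15–08:30.
Maya ∩ Bob ∩ Gita: (none).
Windows ≥ 15 min: (none).

none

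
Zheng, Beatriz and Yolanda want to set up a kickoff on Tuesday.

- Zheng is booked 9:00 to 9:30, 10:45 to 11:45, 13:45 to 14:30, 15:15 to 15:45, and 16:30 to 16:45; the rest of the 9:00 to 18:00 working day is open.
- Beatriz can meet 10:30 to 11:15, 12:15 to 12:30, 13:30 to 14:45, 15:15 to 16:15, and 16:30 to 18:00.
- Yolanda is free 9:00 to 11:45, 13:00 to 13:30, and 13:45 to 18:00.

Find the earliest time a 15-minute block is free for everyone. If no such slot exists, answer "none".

Zheng free within 09:00–18:00: 09:30–10:45, 11:45–13:45, 14:30–15:15, 15:45–16:30, 16:45–18:00.
Zheng ∩ Beatriz: 10:30–10:45, 12:15–12:30, 13:30–13:45, 14:30–14:45, 15:45–16:15, 16:45–18:00.
Zheng ∩ Beatriz ∩ Yolanda: 10:30–10:45, 14:30–14:45, 15:45–16:15, 16:45–18:00.
Windows ≥ 15 min: 10:30–10:45, 14:30–14:45, 15:45–16:15, 16:45–18:00.
Earliest such window starts at 10:30.

10:30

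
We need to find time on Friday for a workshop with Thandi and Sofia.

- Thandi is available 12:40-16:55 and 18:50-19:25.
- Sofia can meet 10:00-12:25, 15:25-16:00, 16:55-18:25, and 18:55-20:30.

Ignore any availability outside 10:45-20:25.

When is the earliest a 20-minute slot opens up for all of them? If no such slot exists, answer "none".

Thandi ∩ Sofia: 15:25–16:00, 18:55–19:25.
Restricted to 10:45–20:25: 15:25–16:00, 18:55–19:25.
Windows ≥ 20 min: 15:25–16:00, 18:55–19:25.
Earliest such window starts at 15:25.

15:25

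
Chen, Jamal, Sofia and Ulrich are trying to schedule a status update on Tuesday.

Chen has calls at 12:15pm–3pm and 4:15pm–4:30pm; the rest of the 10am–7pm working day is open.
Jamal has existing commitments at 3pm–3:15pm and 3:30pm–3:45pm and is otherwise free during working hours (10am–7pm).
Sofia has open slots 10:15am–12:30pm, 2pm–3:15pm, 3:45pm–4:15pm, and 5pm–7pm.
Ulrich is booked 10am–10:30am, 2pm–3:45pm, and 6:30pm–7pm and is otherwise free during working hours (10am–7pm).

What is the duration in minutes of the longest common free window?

105 minutes

Chen free within 10:00–19:00: 10:00–12:15, 15:00–16:15, 16:30–19:00.
Jamal free within 10:00–19:00: 10:00–15:00, 15:15–15:30, 15:45–19:00.
Ulrich free within 10:00–19:00: 10:30–14:00, 15:45–18:30.
Chen ∩ Jamal: 10:00–12:15, 15:15–15:30, 15:45–16:15, 16:30–19:00.
Chen ∩ Jamal ∩ Sofia: 10:15–12:15, 15:45–16:15, 17:00–19:00.
Chen ∩ Jamal ∩ Sofia ∩ Ulrich: 10:30–12:15, 15:45–16:15, 17:00–18:30.
Common window lengths: 105, 30, 90 min; longest is 105.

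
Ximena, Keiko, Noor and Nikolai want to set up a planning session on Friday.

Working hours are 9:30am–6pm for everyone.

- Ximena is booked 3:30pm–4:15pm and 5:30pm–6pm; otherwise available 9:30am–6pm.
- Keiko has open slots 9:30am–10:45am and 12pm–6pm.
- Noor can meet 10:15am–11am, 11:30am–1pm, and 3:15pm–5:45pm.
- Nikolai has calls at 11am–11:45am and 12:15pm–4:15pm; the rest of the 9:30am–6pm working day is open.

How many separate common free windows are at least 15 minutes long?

Ximena free within 09:30–18:00: 09:30–15:30, 16:15–17:30.
Nikolai free within 09:30–18:00: 09:30–11:00, 11:45–12:15, 16:15–18:00.
Ximena ∩ Keiko: 09:30–10:45, 12:00–15:30, 16:15–17:30.
Ximena ∩ Keiko ∩ Noor: 10:15–10:45, 12:00–13:00, 15:15–15:30, 16:15–17:30.
Ximena ∩ Keiko ∩ Noor ∩ Nikolai: 10:15–10:45, 12:00–12:15, 16:15–17:30.
Windows ≥ 15 min: 10:15–10:45, 12:00–12:15, 16:15–17:30.
That's 3 windows.

3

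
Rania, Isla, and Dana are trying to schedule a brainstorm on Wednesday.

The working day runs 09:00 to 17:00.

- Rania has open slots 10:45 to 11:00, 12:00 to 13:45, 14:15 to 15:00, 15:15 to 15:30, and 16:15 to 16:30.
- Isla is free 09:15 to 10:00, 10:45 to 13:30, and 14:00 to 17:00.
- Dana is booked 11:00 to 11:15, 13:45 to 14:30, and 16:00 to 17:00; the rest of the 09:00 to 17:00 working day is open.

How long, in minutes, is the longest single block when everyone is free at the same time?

Dana free within 09:00–17:00: 09:00–11:00, 11:15–13:45, 14:30–16:00.
Rania ∩ Isla: 10:45–11:00, 12:00–13:30, 14:15–15:00, 15:15–15:30, 16:15–16:30.
Rania ∩ Isla ∩ Dana: 10:45–11:00, 12:00–13:30, 14:30–15:00, 15:15–15:30.
Common window lengths: 15, 90, 30, 15 min; longest is 90.

90 minutes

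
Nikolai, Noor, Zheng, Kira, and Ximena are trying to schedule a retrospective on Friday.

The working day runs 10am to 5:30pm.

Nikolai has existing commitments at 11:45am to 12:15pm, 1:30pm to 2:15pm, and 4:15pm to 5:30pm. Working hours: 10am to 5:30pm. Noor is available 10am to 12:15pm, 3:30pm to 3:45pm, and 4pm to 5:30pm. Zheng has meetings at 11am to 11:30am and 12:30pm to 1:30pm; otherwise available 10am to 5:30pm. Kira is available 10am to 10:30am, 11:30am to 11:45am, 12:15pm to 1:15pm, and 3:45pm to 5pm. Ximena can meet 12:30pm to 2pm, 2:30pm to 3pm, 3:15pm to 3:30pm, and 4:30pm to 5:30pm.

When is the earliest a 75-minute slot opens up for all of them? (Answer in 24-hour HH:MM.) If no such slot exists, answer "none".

Nikolai free within 10:00–17:30: 10:00–11:45, 12:15–13:30, 14:15–16:15.
Zheng free within 10:00–17:30: 10:00–11:00, 11:30–12:30, 13:30–17:30.
Nikolai ∩ Noor: 10:00–11:45, 15:30–15:45, 16:00–16:15.
Nikolai ∩ Noor ∩ Zheng: 10:00–11:00, 11:30–11:45, 15:30–15:45, 16:00–16:15.
Nikolai ∩ Noor ∩ Zheng ∩ Kira: 10:00–10:30, 11:30–11:45, 16:00–16:15.
Nikolai ∩ Noor ∩ Zheng ∩ Kira ∩ Ximena: (none).
Windows ≥ 75 min: (none).

none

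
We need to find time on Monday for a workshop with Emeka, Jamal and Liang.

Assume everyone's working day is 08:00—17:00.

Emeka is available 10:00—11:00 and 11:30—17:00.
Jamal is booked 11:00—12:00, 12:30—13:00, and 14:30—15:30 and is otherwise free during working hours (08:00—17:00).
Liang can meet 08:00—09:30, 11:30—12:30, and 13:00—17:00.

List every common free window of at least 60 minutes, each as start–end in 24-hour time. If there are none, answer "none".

Jamal free within 08:00–17:00: 08:00–11:00, 12:00–12:30, 13:00–14:30, 15:30–17:00.
Emeka ∩ Jamal: 10:00–11:00, 12:00–12:30, 13:00–14:30, 15:30–17:00.
Emeka ∩ Jamal ∩ Liang: 12:00–12:30, 13:00–14:30, 15:30–17:00.
Windows ≥ 60 min: 13:00–14:30, 15:30–17:00.

13:00–14:30, 15:30–17:00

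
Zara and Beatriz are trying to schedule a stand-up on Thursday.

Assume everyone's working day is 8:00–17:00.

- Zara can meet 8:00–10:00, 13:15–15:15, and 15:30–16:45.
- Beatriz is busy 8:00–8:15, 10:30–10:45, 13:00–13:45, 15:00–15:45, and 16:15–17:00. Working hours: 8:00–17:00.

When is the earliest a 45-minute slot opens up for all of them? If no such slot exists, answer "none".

08:15

Beatriz free within 08:00–17:00: 08:15–10:30, 10:45–13:00, 13:45–15:00, 15:45–16:15.
Zara ∩ Beatriz: 08:15–10:00, 13:45–15:00, 15:45–16:15.
Windows ≥ 45 min: 08:15–10:00, 13:45–15:00.
Earliest such window starts at 08:15.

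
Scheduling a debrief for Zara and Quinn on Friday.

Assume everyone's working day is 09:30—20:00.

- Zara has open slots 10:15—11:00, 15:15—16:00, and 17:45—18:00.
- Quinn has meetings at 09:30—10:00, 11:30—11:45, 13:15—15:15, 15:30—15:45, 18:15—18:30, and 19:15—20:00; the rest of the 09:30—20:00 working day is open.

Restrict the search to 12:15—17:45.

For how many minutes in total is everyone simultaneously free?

30 minutes

Quinn free within 09:30–20:00: 10:00–11:30, 11:45–13:15, 15:15–15:30, 15:45–18:15, 18:30–19:15.
Zara ∩ Quinn: 10:15–11:00, 15:15–15:30, 15:45–16:00, 17:45–18:00.
Restricted to 12:15–17:45: 15:15–15:30, 15:45–16:00.
Total common minutes: 15 + 15 = 30.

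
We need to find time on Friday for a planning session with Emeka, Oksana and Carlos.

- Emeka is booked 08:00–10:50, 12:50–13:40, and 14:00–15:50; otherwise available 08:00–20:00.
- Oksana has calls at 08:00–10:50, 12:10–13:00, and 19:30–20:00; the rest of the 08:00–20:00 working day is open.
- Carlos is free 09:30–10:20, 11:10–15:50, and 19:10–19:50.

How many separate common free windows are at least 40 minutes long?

1

Emeka free within 08:00–20:00: 10:50–12:50, 13:40–14:00, 15:50–20:00.
Oksana free within 08:00–20:00: 10:50–12:10, 13:00–19:30.
Emeka ∩ Oksana: 10:50–12:10, 13:40–14:00, 15:50–19:30.
Emeka ∩ Oksana ∩ Carlos: 11:10–12:10, 13:40–14:00, 19:10–19:30.
Windows ≥ 40 min: 11:10–12:10.
That's 1 window.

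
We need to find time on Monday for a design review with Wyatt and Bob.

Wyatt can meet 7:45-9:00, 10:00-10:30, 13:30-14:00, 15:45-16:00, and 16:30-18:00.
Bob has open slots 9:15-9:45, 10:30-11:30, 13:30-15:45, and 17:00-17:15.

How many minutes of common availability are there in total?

Wyatt ∩ Bob: 13:30–14:00, 17:00–17:15.
Total common minutes: 30 + 15 = 45.

45 minutes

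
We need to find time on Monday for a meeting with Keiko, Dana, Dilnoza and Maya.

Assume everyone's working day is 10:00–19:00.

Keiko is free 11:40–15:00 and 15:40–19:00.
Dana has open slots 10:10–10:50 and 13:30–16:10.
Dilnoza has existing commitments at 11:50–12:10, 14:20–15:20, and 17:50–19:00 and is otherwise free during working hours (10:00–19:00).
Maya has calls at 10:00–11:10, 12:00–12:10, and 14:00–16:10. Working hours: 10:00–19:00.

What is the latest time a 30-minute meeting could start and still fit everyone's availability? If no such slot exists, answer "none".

Dilnoza free within 10:00–19:00: 10:00–11:50, 12:10–14:20, 15:20–17:50.
Maya free within 10:00–19:00: 11:10–12:00, 12:10–14:00, 16:10–19:00.
Keiko ∩ Dana: 13:30–15:00, 15:40–16:10.
Keiko ∩ Dana ∩ Dilnoza: 13:30–14:20, 15:40–16:10.
Keiko ∩ Dana ∩ Dilnoza ∩ Maya: 13:30–14:00.
Windows ≥ 30 min: 13:30–14:00.
Latest start in the last window 13:30–14:00 is 14:00 − 30 min = 13:30.

13:30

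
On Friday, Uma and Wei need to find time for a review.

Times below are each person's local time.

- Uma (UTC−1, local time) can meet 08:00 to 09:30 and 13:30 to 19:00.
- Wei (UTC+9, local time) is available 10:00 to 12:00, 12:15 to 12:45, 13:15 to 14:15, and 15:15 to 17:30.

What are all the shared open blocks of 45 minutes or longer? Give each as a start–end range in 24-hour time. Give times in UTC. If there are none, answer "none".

none

Uma → UTC: 09:00–10:30, 14:30–20:00.
Wei → UTC: 01:00–03:00, 03:15–03:45, 04:15–05:15, 06:15–08:30.
Uma ∩ Wei: (none).
Windows ≥ 45 min: (none).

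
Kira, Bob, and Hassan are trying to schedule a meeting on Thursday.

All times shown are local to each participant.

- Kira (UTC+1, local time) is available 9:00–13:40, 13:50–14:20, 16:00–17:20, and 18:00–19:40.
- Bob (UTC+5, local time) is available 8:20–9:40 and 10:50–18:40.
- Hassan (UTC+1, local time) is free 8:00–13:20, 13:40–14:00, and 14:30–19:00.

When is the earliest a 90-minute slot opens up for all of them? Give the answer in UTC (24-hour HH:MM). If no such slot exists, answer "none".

08:00

Kira → UTC: 08:00–12:40, 12:50–13:20, 15:00–16:20, 17:00–18:40.
Bob → UTC: 03:20–04:40, 05:50–13:40.
Hassan → UTC: 07:00–12:20, 12:40–13:00, 13:30–18:00.
Kira ∩ Bob: 08:00–12:40, 12:50–13:20.
Kira ∩ Bob ∩ Hassan: 08:00–12:20, 12:50–13:00.
Windows ≥ 90 min: 08:00–12:20.
Earliest such window starts at 08:00.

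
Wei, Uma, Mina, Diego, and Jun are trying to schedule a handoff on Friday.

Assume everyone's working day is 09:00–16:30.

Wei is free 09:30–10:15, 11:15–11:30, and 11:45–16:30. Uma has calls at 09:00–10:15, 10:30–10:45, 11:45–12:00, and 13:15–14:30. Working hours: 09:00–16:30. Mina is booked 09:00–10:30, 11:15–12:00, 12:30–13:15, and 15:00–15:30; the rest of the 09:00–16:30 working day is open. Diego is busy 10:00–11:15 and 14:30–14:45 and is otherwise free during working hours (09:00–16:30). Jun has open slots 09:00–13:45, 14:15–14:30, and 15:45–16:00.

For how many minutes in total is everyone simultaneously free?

45 minutes

Uma free within 09:00–16:30: 10:15–10:30, 10:45–11:45, 12:00–13:15, 14:30–16:30.
Mina free within 09:00–16:30: 10:30–11:15, 12:00–12:30, 13:15–15:00, 15:30–16:30.
Diego free within 09:00–16:30: 09:00–10:00, 11:15–14:30, 14:45–16:30.
Wei ∩ Uma: 11:15–11:30, 12:00–13:15, 14:30–16:30.
Wei ∩ Uma ∩ Mina: 12:00–12:30, 14:30–15:00, 15:30–16:30.
Wei ∩ Uma ∩ Mina ∩ Diego: 12:00–12:30, 14:45–15:00, 15:30–16:30.
Wei ∩ Uma ∩ Mina ∩ Diego ∩ Jun: 12:00–12:30, 15:45–16:00.
Total common minutes: 30 + 15 = 45.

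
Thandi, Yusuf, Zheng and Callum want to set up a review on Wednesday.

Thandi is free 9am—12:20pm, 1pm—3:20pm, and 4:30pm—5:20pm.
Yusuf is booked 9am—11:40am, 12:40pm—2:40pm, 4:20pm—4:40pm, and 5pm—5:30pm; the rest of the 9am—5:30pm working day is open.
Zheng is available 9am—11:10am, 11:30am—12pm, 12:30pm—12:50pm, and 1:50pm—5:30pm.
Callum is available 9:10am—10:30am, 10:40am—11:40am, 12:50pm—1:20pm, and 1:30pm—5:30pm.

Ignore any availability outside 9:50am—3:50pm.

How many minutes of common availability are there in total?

Yusuf free within 09:00–17:30: 11:40–12:40, 14:40–16:20, 16:40–17:00.
Thandi ∩ Yusuf: 11:40–12:20, 14:40–15:20, 16:40–17:00.
Thandi ∩ Yusuf ∩ Zheng: 11:40–12:00, 14:40–15:20, 16:40–17:00.
Thandi ∩ Yusuf ∩ Zheng ∩ Callum: 14:40–15:20, 16:40–17:00.
Restricted to 09:50–15:50: 14:40–15:20.
Total common minutes: 40.

40 minutes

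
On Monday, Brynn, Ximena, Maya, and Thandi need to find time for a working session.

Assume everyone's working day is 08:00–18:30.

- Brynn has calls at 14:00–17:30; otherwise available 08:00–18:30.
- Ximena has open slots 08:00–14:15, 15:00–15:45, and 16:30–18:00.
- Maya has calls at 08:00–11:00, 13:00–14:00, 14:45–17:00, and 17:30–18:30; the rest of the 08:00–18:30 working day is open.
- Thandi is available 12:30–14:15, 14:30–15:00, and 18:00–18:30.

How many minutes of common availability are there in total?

30 minutes

Brynn free within 08:00–18:30: 08:00–14:00, 17:30–18:30.
Maya free within 08:00–18:30: 11:00–13:00, 14:00–14:45, 17:00–17:30.
Brynn ∩ Ximena: 08:00–14:00, 17:30–18:00.
Brynn ∩ Ximena ∩ Maya: 11:00–13:00.
Brynn ∩ Ximena ∩ Maya ∩ Thandi: 12:30–13:00.
Total common minutes: 30.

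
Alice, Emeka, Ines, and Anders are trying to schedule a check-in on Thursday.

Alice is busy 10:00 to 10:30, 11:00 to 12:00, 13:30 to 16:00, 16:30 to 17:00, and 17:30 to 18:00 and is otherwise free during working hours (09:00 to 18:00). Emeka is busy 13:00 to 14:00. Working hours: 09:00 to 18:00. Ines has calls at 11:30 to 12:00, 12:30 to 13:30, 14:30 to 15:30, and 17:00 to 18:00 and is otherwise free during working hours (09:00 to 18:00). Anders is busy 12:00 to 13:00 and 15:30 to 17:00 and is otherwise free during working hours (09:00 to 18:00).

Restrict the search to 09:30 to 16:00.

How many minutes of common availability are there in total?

Alice free within 09:00–18:00: 09:00–10:00, 10:30–11:00, 12:00–13:30, 16:00–16:30, 17:00–17:30.
Emeka free within 09:00–18:00: 09:00–13:00, 14:00–18:00.
Ines free within 09:00–18:00: 09:00–11:30, 12:00–12:30, 13:30–14:30, 15:30–17:00.
Anders free within 09:00–18:00: 09:00–12:00, 13:00–15:30, 17:00–18:00.
Alice ∩ Emeka: 09:00–10:00, 10:30–11:00, 12:00–13:00, 16:00–16:30, 17:00–17:30.
Alice ∩ Emeka ∩ Ines: 09:00–10:00, 10:30–11:00, 12:00–12:30, 16:00–16:30.
Alice ∩ Emeka ∩ Ines ∩ Anders: 09:00–10:00, 10:30–11:00.
Restricted to 09:30–16:00: 09:30–10:00, 10:30–11:00.
Total common minutes: 30 + 30 = 60.

60 minutes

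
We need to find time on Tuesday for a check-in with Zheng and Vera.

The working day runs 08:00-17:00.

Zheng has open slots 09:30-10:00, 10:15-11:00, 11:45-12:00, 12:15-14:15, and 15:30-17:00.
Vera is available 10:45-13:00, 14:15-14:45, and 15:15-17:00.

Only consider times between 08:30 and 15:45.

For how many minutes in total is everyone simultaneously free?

Zheng ∩ Vera: 10:45–11:00, 11:45–12:00, 12:15–13:00, 15:30–17:00.
Restricted to 08:30–15:45: 10:45–11:00, 11:45–12:00, 12:15–13:00, 15:30–15:45.
Total common minutes: 15 + 15 + 45 + 15 = 90.

90 minutes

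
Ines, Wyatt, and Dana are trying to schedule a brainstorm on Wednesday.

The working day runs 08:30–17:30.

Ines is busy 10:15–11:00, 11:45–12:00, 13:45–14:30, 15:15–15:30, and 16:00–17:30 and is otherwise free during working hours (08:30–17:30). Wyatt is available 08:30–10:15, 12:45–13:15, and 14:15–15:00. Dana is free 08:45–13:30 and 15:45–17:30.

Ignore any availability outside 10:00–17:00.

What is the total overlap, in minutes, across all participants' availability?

Ines free within 08:30–17:30: 08:30–10:15, 11:00–11:45, 12:00–13:45, 14:30–15:15, 15:30–16:00.
Ines ∩ Wyatt: 08:30–10:15, 12:45–13:15, 14:30–15:00.
Ines ∩ Wyatt ∩ Dana: 08:45–10:15, 12:45–13:15.
Restricted to 10:00–17:00: 10:00–10:15, 12:45–13:15.
Total common minutes: 15 + 30 = 45.

45 minutes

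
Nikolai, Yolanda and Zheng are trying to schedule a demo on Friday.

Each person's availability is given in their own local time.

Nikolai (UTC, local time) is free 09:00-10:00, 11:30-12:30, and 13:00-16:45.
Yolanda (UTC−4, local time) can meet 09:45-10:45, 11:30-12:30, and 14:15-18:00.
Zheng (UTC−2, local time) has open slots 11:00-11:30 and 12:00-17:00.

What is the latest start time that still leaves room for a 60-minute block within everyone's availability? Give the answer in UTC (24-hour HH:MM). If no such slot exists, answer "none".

Nikolai → UTC: 09:00–10:00, 11:30–12:30, 13:00–16:45.
Yolanda → UTC: 13:45–14:45, 15:30–16:30, 18:15–22:00.
Zheng → UTC: 13:00–13:30, 14:00–19:00.
Nikolai ∩ Yolanda: 13:45–14:45, 15:30–16:30.
Nikolai ∩ Yolanda ∩ Zheng: 14:00–14:45, 15:30–16:30.
Windows ≥ 60 min: 15:30–16:30.
Latest start in the last window 15:30–16:30 is 16:30 − 60 min = 15:30.

15:30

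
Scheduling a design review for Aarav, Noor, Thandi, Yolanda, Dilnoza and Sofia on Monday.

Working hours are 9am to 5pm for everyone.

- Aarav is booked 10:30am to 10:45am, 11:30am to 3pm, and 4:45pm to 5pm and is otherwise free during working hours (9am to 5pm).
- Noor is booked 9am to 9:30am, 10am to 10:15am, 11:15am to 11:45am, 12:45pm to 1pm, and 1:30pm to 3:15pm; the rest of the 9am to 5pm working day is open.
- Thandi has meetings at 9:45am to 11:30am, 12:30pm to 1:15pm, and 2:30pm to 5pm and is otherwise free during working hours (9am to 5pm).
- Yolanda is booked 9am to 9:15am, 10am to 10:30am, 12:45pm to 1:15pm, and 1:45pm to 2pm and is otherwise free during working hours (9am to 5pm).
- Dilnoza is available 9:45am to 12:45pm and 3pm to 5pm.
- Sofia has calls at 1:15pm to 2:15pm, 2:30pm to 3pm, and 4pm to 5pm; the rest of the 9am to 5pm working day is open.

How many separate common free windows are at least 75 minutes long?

0

Aarav free within 09:00–17:00: 09:00–10:30, 10:45–11:30, 15:00–16:45.
Noor free within 09:00–17:00: 09:30–10:00, 10:15–11:15, 11:45–12:45, 13:00–13:30, 15:15–17:00.
Thandi free within 09:00–17:00: 09:00–09:45, 11:30–12:30, 13:15–14:30.
Yolanda free within 09:00–17:00: 09:15–10:00, 10:30–12:45, 13:15–13:45, 14:00–17:00.
Sofia free within 09:00–17:00: 09:00–13:15, 14:15–14:30, 15:00–16:00.
Aarav ∩ Noor: 09:30–10:00, 10:15–10:30, 10:45–11:15, 15:15–16:45.
Aarav ∩ Noor ∩ Thandi: 09:30–09:45.
Aarav ∩ Noor ∩ Thandi ∩ Yolanda: 09:30–09:45.
Aarav ∩ Noor ∩ Thandi ∩ Yolanda ∩ Dilnoza: (none).
Aarav ∩ Noor ∩ Thandi ∩ Yolanda ∩ Dilnoza ∩ Sofia: (none).
Windows ≥ 75 min: (none).
That's 0 windows.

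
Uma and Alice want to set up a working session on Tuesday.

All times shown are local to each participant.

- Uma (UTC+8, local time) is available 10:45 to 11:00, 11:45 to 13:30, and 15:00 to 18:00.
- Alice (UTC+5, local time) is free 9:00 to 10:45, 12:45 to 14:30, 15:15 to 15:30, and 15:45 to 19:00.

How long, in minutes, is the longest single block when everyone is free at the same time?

105 minutes

Uma → UTC: 02:45–03:00, 03:45–05:30, 07:00–10:00.
Alice → UTC: 04:00–05:45, 07:45–09:30, 10:15–10:30, 10:45–14:00.
Uma ∩ Alice: 04:00–05:30, 07:45–09:30.
Common window lengths: 90, 105 min; longest is 105.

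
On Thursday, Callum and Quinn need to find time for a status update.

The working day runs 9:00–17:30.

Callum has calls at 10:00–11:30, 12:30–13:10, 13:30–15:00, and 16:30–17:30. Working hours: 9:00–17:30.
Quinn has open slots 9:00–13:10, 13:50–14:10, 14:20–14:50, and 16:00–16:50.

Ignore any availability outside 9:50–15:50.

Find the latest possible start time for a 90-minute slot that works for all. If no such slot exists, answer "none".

none

Callum free within 09:00–17:30: 09:00–10:00, 11:30–12:30, 13:10–13:30, 15:00–16:30.
Callum ∩ Quinn: 09:00–10:00, 11:30–12:30, 16:00–16:30.
Restricted to 09:50–15:50: 09:50–10:00, 11:30–12:30.
Windows ≥ 90 min: (none).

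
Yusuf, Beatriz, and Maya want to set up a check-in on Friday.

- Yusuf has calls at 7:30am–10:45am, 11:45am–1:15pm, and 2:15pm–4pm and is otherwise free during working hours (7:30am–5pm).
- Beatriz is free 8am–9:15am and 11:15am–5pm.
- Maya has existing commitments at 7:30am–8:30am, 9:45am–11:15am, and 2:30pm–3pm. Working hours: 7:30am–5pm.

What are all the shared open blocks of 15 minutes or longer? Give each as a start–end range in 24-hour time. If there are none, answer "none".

11:15–11:45, 13:15–14:15, 16:00–17:00

Yusuf free within 07:30–17:00: 10:45–11:45, 13:15–14:15, 16:00–17:00.
Maya free within 07:30–17:00: 08:30–09:45, 11:15–14:30, 15:00–17:00.
Yusuf ∩ Beatriz: 11:15–11:45, 13:15–14:15, 16:00–17:00.
Yusuf ∩ Beatriz ∩ Maya: 11:15–11:45, 13:15–14:15, 16:00–17:00.
Windows ≥ 15 min: 11:15–11:45, 13:15–14:15, 16:00–17:00.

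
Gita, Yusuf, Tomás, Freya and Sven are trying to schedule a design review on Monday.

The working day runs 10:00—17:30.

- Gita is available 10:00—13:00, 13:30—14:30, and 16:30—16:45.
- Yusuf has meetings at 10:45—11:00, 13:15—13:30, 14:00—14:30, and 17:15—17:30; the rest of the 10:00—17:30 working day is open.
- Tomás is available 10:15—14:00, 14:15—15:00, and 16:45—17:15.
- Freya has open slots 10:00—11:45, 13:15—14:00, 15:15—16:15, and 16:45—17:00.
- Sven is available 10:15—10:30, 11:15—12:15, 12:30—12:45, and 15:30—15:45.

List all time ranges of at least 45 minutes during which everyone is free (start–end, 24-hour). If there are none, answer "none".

none

Yusuf free within 10:00–17:30: 10:00–10:45, 11:00–13:15, 13:30–14:00, 14:30–17:15.
Gita ∩ Yusuf: 10:00–10:45, 11:00–13:00, 13:30–14:00, 16:30–16:45.
Gita ∩ Yusuf ∩ Tomás: 10:15–10:45, 11:00–13:00, 13:30–14:00.
Gita ∩ Yusuf ∩ Tomás ∩ Freya: 10:15–10:45, 11:00–11:45, 13:30–14:00.
Gita ∩ Yusuf ∩ Tomás ∩ Freya ∩ Sven: 10:15–10:30, 11:15–11:45.
Windows ≥ 45 min: (none).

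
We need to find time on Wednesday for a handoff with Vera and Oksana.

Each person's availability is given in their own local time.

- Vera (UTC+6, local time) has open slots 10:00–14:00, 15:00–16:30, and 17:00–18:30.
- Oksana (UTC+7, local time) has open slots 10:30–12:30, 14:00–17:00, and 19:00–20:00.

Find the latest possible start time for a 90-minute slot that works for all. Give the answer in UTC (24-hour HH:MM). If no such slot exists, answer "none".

04:00

Vera → UTC: 04:00–08:00, 09:00–10:30, 11:00–12:30.
Oksana → UTC: 03:30–05:30, 07:00–10:00, 12:00–13:00.
Vera ∩ Oksana: 04:00–05:30, 07:00–08:00, 09:00–10:00, 12:00–12:30.
Windows ≥ 90 min: 04:00–05:30.
Latest start in the last window 04:00–05:30 is 05:30 − 90 min = 04:00.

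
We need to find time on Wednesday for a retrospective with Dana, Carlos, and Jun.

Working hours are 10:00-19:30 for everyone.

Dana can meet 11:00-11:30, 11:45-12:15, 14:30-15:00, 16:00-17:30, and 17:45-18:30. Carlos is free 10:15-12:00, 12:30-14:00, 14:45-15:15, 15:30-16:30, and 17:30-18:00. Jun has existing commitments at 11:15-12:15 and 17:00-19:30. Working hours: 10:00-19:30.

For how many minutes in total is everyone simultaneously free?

Jun free within 10:00–19:30: 10:00–11:15, 12:15–17:00.
Dana ∩ Carlos: 11:00–11:30, 11:45–12:00, 14:45–15:00, 16:00–16:30, 17:45–18:00.
Dana ∩ Carlos ∩ Jun: 11:00–11:15, 14:45–15:00, 16:00–16:30.
Total common minutes: 15 + 15 + 30 = 60.

60 minutes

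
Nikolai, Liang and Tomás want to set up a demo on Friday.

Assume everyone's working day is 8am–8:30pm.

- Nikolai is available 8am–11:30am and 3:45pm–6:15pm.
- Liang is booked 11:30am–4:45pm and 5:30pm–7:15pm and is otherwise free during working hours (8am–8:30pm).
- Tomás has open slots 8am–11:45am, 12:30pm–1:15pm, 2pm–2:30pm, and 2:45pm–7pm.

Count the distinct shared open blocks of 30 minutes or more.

2

Liang free within 08:00–20:30: 08:00–11:30, 16:45–17:30, 19:15–20:30.
Nikolai ∩ Liang: 08:00–11:30, 16:45–17:30.
Nikolai ∩ Liang ∩ Tomás: 08:00–11:30, 16:45–17:30.
Windows ≥ 30 min: 08:00–11:30, 16:45–17:30.
That's 2 windows.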